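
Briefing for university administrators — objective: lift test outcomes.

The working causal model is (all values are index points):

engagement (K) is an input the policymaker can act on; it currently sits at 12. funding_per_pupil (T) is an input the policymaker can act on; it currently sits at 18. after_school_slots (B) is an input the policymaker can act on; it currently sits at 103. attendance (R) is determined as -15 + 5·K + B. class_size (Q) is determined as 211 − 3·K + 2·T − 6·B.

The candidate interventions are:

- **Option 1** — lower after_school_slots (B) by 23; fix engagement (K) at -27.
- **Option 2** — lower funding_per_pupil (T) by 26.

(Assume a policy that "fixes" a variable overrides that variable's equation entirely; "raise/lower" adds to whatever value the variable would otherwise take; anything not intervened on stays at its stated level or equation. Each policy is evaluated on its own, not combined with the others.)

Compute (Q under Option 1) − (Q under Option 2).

Option 1 (B − 23, K := -27):
  K = -27
  T = 18
  B = 103 − 23 = 80
  Q = 211 − 3·(-27) + 2·18 − 6·80 = -152
Option 2 (T − 26):
  K = 12
  T = 18 − 26 = -8
  B = 103
  Q = 211 − 3·12 + 2·(-8) − 6·103 = -459
Q: -152 − (-459) = 307

307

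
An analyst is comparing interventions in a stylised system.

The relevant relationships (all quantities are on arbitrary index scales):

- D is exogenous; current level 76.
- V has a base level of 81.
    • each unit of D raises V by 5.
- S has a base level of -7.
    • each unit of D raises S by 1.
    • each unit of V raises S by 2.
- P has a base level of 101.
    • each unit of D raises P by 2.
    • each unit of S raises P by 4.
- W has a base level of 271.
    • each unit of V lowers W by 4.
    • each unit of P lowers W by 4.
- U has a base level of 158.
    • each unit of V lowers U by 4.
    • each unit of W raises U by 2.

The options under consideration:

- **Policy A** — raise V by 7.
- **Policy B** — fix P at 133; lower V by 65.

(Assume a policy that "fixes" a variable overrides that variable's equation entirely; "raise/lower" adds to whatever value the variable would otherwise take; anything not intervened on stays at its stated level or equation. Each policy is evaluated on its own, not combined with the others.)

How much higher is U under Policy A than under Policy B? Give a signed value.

Policy A (V + 7):
  D = 76
  V = 81 + 5·76 (+7 from intervention) = 468
  S = -7 + 76 + 2·468 = 1005
  P = 101 + 2·76 + 4·1005 = 4273
  W = 271 − 4·468 − 4·4273 = -18693
  U = 158 − 4·468 + 2·(-18693) = -39100
Policy B (P := 133, V − 65):
  D = 76
  V = 81 + 5·76 (−65 from intervention) = 396
  S = -7 + 76 + 2·396 = 861
  P = 133
  W = 271 − 4·396 − 4·133 = -1845
  U = 158 − 4·396 + 2·(-1845) = -5116
U: -39100 − (-5116) = -33984

-33984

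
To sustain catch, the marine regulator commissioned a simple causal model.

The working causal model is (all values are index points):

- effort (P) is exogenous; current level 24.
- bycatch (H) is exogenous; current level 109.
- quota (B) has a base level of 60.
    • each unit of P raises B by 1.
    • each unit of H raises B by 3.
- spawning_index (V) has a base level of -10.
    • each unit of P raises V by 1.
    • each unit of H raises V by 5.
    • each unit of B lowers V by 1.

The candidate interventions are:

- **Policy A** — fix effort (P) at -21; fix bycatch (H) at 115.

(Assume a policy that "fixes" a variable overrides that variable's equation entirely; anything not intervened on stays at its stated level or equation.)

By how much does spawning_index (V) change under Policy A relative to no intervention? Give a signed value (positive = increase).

12

Baseline:
  P = 24
  H = 109
  B = 60 + 24 + 3·109 = 411
  V = -10 + 24 + 5·109 − 411 = 148
Policy A (P := -21, H := 115):
  P = -21
  H = 115
  B = 60 + (-21) + 3·115 = 384
  V = -10 + (-21) + 5·115 − 384 = 160
Change in V: 160 − 148 = 12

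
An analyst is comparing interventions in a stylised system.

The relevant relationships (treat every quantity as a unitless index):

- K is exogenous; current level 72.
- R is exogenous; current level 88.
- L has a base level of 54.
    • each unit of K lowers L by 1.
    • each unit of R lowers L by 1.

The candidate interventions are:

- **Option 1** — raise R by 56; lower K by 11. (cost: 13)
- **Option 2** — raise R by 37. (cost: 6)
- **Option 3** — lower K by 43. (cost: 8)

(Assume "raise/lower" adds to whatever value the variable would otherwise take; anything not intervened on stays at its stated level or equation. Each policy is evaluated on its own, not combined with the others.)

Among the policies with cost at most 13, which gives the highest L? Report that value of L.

Option 1 (R + 56, K − 11):
  K = 72 − 11 = 61
  R = 88 + 56 = 144
  L = 54 − 61 − 144 = -151
Option 2 (R + 37):
  K = 72
  R = 88 + 37 = 125
  L = 54 − 72 − 125 = -143
Option 3 (K − 43):
  K = 72 − 43 = 29
  R = 88
  L = 54 − 29 − 88 = -63
Comparing — Option 1: L=-151, Option 2: L=-143, Option 3: L=-63. Highest is -63 (Option 3).

-63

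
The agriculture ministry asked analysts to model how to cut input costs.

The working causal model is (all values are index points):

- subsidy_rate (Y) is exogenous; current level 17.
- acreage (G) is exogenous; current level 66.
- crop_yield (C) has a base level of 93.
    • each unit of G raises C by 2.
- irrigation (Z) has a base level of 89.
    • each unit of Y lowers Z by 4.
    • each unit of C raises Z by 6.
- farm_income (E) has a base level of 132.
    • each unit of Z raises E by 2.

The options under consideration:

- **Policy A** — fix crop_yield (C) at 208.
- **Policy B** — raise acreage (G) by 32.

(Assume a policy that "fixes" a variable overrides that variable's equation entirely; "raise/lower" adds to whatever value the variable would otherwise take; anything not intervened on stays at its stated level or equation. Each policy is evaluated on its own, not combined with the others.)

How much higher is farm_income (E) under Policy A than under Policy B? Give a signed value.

Policy A (C := 208):
  Y = 17
  G = 66
  C = 208
  Z = 89 − 4·17 + 6·208 = 1269
  E = 132 + 2·1269 = 2670
Policy B (G + 32):
  Y = 17
  G = 66 + 32 = 98
  C = 93 + 2·98 = 289
  Z = 89 − 4·17 + 6·289 = 1755
  E = 132 + 2·1755 = 3642
E: 2670 − 3642 = -972

-972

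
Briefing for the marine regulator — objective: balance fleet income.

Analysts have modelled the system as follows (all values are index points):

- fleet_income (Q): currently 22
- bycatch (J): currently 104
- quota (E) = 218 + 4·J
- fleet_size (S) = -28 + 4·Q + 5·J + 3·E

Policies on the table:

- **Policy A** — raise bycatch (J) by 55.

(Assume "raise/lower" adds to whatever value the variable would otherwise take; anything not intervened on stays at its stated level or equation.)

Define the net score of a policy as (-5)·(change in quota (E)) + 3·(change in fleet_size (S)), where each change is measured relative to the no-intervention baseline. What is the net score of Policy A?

1705

Baseline:
  Q = 22
  J = 104
  E = 218 + 4·104 = 634
  S = -28 + 4·22 + 5·104 + 3·634 = 2482
Policy A (J + 55):
  Q = 22
  J = 104 + 55 = 159
  E = 218 + 4·159 = 854
  S = -28 + 4·22 + 5·159 + 3·854 = 3417
ΔE = 854 − 634 = 220; ΔS = 3417 − 2482 = 935
Score = (-5)·220 + 3·935 = 1705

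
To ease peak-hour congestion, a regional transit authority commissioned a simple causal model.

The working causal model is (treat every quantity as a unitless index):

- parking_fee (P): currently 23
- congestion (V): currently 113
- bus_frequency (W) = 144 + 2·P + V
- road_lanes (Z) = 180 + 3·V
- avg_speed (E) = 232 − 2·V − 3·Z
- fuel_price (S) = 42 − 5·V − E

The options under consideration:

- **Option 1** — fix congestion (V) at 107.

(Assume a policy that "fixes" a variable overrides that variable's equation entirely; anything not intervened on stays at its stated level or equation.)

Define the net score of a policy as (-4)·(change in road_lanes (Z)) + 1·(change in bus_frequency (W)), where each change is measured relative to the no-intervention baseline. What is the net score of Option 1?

Baseline:
  P = 23
  V = 113
  W = 144 + 2·23 + 113 = 303
  Z = 180 + 3·113 = 519
Option 1 (V := 107):
  P = 23
  V = 107
  W = 144 + 2·23 + 107 = 297
  Z = 180 + 3·107 = 501
ΔZ = 501 − 519 = -18; ΔW = 297 − 303 = -6
Score = (-4)·(-18) + 1·(-6) = 66

66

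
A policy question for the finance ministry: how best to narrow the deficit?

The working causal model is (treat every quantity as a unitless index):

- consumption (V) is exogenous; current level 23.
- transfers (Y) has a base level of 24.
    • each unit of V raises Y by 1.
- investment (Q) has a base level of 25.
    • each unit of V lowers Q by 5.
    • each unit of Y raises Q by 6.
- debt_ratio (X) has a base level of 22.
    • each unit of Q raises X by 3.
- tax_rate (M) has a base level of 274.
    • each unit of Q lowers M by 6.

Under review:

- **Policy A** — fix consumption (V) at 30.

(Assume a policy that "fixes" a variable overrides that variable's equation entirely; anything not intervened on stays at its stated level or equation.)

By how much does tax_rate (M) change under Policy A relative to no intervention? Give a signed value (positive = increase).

-42

Baseline:
  V = 23
  Y = 24 + 23 = 47
  Q = 25 − 5·23 + 6·47 = 192
  M = 274 − 6·192 = -878
Policy A (V := 30):
  V = 30
  Y = 24 + 30 = 54
  Q = 25 − 5·30 + 6·54 = 199
  M = 274 − 6·199 = -920
Change in M: -920 − (-878) = -42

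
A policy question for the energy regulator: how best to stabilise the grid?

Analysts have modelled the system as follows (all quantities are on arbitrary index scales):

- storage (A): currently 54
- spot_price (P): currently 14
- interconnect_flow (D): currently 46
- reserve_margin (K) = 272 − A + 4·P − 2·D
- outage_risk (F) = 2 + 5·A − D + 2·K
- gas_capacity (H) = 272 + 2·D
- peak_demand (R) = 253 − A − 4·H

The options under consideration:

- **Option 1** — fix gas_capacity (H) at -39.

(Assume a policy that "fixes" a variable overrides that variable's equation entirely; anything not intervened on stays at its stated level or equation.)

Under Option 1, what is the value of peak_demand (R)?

355

Option 1 (H := -39):
  A = 54
  D = 46
  H = -39
  R = 253 − 54 − 4·(-39) = 355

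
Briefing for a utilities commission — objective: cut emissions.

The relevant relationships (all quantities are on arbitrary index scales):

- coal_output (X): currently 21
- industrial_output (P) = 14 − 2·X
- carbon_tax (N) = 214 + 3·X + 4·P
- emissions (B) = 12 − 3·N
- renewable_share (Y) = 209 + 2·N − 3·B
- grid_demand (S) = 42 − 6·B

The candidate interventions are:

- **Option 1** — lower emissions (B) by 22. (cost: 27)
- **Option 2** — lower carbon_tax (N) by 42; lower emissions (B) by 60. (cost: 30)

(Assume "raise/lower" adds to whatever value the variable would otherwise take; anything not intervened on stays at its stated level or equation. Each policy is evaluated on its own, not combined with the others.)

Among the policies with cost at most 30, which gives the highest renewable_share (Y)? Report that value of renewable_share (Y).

Option 1 (B − 22):
  X = 21
  P = 14 − 2·21 = -28
  N = 214 + 3·21 + 4·(-28) = 165
  B = 12 − 3·165 (−22 from intervention) = -505
  Y = 209 + 2·165 − 3·(-505) = 2054
Option 2 (N − 42, B − 60):
  X = 21
  P = 14 − 2·21 = -28
  N = 214 + 3·21 + 4·(-28) (−42 from intervention) = 123
  B = 12 − 3·123 (−60 from intervention) = -417
  Y = 209 + 2·123 − 3·(-417) = 1706
Comparing — Option 1: Y=2054, Option 2: Y=1706. Highest is 2054 (Option 1).

2054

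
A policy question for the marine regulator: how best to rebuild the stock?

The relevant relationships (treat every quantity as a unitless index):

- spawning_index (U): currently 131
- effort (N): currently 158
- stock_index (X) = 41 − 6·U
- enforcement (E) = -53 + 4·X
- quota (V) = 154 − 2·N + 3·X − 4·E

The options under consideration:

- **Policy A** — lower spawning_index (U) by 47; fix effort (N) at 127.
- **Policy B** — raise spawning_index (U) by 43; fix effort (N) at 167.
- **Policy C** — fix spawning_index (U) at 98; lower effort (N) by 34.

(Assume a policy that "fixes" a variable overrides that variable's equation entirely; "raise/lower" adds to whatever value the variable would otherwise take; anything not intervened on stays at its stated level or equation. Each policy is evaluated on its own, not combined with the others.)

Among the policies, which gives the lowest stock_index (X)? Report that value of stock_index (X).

Policy A (U − 47, N := 127):
  U = 131 − 47 = 84
  X = 41 − 6·84 = -463
Policy B (U + 43, N := 167):
  U = 131 + 43 = 174
  X = 41 − 6·174 = -1003
Policy C (U := 98, N − 34):
  U = 98
  X = 41 − 6·98 = -547
Comparing — Policy A: X=-463, Policy B: X=-1003, Policy C: X=-547. Lowest is -1003 (Policy B).

-1003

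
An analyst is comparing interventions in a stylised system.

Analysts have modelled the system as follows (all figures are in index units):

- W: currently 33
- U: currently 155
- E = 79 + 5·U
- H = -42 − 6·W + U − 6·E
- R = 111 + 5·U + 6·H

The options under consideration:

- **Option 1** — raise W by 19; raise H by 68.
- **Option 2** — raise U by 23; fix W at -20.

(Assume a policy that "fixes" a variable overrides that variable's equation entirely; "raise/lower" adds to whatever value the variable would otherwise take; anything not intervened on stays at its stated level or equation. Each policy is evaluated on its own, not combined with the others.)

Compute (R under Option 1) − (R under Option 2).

Option 1 (W + 19, H + 68):
  W = 33 + 19 = 52
  U = 155
  E = 79 + 5·155 = 854
  H = -42 − 6·52 + 155 − 6·854 (+68 from intervention) = -5255
  R = 111 + 5·155 + 6·(-5255) = -30644
Option 2 (U + 23, W := -20):
  W = -20
  U = 155 + 23 = 178
  E = 79 + 5·178 = 969
  H = -42 − 6·(-20) + 178 − 6·969 = -5558
  R = 111 + 5·178 + 6·(-5558) = -32347
R: -30644 − (-32347) = 1703

1703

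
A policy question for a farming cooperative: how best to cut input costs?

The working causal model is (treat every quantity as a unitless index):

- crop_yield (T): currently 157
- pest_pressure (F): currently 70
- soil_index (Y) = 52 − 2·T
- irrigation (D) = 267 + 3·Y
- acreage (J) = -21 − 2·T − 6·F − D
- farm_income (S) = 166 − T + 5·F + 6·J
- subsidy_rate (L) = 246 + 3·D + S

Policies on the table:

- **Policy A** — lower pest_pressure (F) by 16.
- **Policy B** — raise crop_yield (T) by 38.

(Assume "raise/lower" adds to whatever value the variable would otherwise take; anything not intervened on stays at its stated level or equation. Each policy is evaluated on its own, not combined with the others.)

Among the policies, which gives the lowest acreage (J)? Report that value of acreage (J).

-140

Policy A (F − 16):
  T = 157
  F = 70 − 16 = 54
  Y = 52 − 2·157 = -262
  D = 267 + 3·(-262) = -519
  J = -21 − 2·157 − 6·54 − (-519) = -140
Policy B (T + 38):
  T = 157 + 38 = 195
  F = 70
  Y = 52 − 2·195 = -338
  D = 267 + 3·(-338) = -747
  J = -21 − 2·195 − 6·70 − (-747) = -84
Comparing — Policy A: J=-140, Policy B: J=-84. Lowest is -140 (Policy A).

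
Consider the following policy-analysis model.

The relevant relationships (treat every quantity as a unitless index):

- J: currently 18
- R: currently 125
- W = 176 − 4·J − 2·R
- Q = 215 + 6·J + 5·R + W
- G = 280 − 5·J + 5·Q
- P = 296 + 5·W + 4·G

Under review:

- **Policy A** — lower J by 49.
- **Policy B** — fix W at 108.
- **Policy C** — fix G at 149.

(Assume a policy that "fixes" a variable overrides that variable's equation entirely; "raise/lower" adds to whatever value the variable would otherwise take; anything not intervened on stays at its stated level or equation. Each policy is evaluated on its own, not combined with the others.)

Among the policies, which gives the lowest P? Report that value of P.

Policy A (J − 49):
  J = 18 − 49 = -31
  R = 125
  W = 176 − 4·(-31) − 2·125 = 50
  Q = 215 + 6·(-31) + 5·125 + 50 = 704
  G = 280 − 5·(-31) + 5·704 = 3955
  P = 296 + 5·50 + 4·3955 = 16366
Policy B (W := 108):
  J = 18
  R = 125
  W = 108
  Q = 215 + 6·18 + 5·125 + 108 = 1056
  G = 280 − 5·18 + 5·1056 = 5470
  P = 296 + 5·108 + 4·5470 = 22716
Policy C (G := 149):
  J = 18
  R = 125
  W = 176 − 4·18 − 2·125 = -146
  Q = 215 + 6·18 + 5·125 + (-146) = 802
  G = 149
  P = 296 + 5·(-146) + 4·149 = 162
Comparing — Policy A: P=16366, Policy B: P=22716, Policy C: P=162. Lowest is 162 (Policy C).

162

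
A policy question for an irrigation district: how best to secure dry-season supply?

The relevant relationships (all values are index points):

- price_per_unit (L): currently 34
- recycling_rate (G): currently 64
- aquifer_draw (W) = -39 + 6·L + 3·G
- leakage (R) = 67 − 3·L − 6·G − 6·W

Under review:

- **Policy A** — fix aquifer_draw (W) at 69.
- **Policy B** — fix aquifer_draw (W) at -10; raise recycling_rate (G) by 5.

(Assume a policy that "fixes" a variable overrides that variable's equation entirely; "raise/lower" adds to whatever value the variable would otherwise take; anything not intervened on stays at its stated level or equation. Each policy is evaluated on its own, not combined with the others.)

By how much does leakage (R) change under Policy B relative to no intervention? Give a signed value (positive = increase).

Baseline:
  L = 34
  G = 64
  W = -39 + 6·34 + 3·64 = 357
  R = 67 − 3·34 − 6·64 − 6·357 = -2561
Policy B (W := -10, G + 5):
  L = 34
  G = 64 + 5 = 69
  W = -10
  R = 67 − 3·34 − 6·69 − 6·(-10) = -389
Change in R: -389 − (-2561) = 2172

2172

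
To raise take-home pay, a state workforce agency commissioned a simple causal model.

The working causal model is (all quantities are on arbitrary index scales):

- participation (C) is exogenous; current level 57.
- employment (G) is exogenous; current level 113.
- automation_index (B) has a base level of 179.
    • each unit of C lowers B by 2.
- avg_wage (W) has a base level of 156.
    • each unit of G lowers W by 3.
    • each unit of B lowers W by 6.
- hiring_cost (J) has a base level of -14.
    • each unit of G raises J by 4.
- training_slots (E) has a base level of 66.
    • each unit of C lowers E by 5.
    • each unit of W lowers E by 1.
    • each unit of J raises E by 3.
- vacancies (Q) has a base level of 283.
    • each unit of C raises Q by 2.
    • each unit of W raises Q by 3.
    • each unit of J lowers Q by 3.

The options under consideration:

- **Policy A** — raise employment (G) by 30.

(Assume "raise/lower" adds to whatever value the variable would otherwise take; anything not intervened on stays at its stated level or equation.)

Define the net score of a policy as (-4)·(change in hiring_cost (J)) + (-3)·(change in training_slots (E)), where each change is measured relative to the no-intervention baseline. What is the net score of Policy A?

Baseline:
  C = 57
  G = 113
  B = 179 − 2·57 = 65
  W = 156 − 3·113 − 6·65 = -573
  J = -14 + 4·113 = 438
  E = 66 − 5·57 − (-573) + 3·438 = 1668
Policy A (G + 30):
  C = 57
  G = 113 + 30 = 143
  B = 179 − 2·57 = 65
  W = 156 − 3·143 − 6·65 = -663
  J = -14 + 4·143 = 558
  E = 66 − 5·57 − (-663) + 3·558 = 2118
ΔJ = 558 − 438 = 120; ΔE = 2118 − 1668 = 450
Score = (-4)·120 + (-3)·450 = -1830

-1830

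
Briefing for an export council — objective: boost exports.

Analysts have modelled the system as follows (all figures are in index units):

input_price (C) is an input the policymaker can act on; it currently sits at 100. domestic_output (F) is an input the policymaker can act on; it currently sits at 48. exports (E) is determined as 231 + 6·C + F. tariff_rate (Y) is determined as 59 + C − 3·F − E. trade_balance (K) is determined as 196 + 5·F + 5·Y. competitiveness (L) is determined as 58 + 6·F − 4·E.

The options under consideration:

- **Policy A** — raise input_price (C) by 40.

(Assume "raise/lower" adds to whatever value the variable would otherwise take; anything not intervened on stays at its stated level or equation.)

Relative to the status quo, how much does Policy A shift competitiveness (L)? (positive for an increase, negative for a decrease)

-960

Baseline:
  C = 100
  F = 48
  E = 231 + 6·100 + 48 = 879
  L = 58 + 6·48 − 4·879 = -3170
Policy A (C + 40):
  C = 100 + 40 = 140
  F = 48
  E = 231 + 6·140 + 48 = 1119
  L = 58 + 6·48 − 4·1119 = -4130
Change in L: -4130 − (-3170) = -960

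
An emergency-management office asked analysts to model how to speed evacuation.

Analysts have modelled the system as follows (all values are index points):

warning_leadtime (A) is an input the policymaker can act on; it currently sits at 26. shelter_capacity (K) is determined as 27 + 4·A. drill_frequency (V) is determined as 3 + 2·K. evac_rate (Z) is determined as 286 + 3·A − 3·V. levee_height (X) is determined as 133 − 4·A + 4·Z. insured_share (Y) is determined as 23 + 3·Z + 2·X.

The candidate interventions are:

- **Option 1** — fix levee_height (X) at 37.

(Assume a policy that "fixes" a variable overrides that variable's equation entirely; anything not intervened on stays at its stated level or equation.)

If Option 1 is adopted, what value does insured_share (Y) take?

-1196

Option 1 (X := 37):
  A = 26
  K = 27 + 4·26 = 131
  V = 3 + 2·131 = 265
  Z = 286 + 3·26 − 3·265 = -431
  X = 37
  Y = 23 + 3·(-431) + 2·37 = -1196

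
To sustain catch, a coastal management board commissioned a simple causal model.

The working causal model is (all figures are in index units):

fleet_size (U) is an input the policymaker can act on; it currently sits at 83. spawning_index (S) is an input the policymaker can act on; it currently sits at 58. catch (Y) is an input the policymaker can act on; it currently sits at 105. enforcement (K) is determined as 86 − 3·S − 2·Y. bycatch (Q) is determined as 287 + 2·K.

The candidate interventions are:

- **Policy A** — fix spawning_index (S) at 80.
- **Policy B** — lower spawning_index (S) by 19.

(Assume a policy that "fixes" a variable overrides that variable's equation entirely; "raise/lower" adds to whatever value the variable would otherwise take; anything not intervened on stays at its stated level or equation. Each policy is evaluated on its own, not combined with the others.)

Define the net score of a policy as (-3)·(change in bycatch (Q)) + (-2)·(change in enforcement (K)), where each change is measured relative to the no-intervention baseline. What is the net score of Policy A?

Baseline:
  S = 58
  Y = 105
  K = 86 − 3·58 − 2·105 = -298
  Q = 287 + 2·(-298) = -309
Policy A (S := 80):
  S = 80
  Y = 105
  K = 86 − 3·80 − 2·105 = -364
  Q = 287 + 2·(-364) = -441
ΔQ = -441 − (-309) = -132; ΔK = -364 − (-298) = -66
Score = (-3)·(-132) + (-2)·(-66) = 528

528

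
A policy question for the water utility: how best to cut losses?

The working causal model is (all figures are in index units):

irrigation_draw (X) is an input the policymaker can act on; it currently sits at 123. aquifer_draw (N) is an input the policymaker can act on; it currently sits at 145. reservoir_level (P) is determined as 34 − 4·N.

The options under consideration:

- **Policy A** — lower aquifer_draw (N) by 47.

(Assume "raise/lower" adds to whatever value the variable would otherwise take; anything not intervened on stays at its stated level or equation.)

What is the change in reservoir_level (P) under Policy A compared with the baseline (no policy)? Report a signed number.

188

Baseline:
  N = 145
  P = 34 − 4·145 = -546
Policy A (N − 47):
  N = 145 − 47 = 98
  P = 34 − 4·98 = -358
Change in P: -358 − (-546) = 188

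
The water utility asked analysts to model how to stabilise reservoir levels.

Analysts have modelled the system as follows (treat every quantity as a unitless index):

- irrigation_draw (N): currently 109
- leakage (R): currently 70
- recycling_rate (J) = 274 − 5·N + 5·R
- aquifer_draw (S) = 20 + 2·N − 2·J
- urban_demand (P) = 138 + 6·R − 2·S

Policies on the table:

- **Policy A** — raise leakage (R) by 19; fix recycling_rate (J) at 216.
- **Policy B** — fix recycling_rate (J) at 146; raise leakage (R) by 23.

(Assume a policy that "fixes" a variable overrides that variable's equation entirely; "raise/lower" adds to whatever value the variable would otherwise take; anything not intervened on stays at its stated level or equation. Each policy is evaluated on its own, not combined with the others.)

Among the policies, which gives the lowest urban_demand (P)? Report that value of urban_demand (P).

Policy A (R + 19, J := 216):
  N = 109
  R = 70 + 19 = 89
  J = 216
  S = 20 + 2·109 − 2·216 = -194
  P = 138 + 6·89 − 2·(-194) = 1060
Policy B (J := 146, R + 23):
  N = 109
  R = 70 + 23 = 93
  J = 146
  S = 20 + 2·109 − 2·146 = -54
  P = 138 + 6·93 − 2·(-54) = 804
Comparing — Policy A: P=1060, Policy B: P=804. Lowest is 804 (Policy B).

804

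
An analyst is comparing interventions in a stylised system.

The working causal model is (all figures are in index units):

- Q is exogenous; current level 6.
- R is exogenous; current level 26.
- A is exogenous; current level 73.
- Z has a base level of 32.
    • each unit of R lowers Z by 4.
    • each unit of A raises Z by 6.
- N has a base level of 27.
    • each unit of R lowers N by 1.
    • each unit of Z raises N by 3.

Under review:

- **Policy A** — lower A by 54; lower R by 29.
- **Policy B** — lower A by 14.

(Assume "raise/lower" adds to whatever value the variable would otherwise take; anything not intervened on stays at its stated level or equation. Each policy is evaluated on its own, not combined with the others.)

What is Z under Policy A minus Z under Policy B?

-124

Policy A (A − 54, R − 29):
  R = 26 − 29 = -3
  A = 73 − 54 = 19
  Z = 32 − 4·(-3) + 6·19 = 158
Policy B (A − 14):
  R = 26
  A = 73 − 14 = 59
  Z = 32 − 4·26 + 6·59 = 282
Z: 158 − 282 = -124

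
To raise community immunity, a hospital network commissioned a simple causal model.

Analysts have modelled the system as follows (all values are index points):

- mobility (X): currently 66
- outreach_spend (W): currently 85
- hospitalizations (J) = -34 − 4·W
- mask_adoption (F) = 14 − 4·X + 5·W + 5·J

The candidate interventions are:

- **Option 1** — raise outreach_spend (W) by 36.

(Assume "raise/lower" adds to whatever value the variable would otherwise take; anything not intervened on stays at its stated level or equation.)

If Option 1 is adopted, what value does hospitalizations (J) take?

-518

Option 1 (W + 36):
  W = 85 + 36 = 121
  J = -34 − 4·121 = -518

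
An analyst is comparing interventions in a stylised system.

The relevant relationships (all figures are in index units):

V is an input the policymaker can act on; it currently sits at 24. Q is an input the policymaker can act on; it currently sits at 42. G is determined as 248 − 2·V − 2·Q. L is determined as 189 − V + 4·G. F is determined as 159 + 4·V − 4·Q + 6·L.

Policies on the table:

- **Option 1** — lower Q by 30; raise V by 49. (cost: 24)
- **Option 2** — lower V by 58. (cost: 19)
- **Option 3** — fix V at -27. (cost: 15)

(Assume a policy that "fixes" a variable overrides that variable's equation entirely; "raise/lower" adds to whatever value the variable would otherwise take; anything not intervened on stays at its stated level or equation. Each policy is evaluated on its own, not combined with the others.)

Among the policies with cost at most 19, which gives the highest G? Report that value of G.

232

Option 2 (V − 58):
  V = 24 − 58 = -34
  Q = 42
  G = 248 − 2·(-34) − 2·42 = 232
Option 3 (V := -27):
  V = -27
  Q = 42
  G = 248 − 2·(-27) − 2·42 = 218
Comparing — Option 2: G=232, Option 3: G=218. Highest is 232 (Option 2).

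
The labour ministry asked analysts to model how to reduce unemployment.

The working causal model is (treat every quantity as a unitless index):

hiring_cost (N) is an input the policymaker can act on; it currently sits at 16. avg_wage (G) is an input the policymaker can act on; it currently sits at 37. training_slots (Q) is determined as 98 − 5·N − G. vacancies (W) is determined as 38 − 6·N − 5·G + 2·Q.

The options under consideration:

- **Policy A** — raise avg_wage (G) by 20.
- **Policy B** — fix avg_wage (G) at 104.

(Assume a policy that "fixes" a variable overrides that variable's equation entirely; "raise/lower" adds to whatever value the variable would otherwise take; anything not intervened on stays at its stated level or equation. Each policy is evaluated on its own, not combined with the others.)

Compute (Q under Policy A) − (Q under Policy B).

47

Policy A (G + 20):
  N = 16
  G = 37 + 20 = 57
  Q = 98 − 5·16 − 57 = -39
Policy B (G := 104):
  N = 16
  G = 104
  Q = 98 − 5·16 − 104 = -86
Q: -39 − (-86) = 47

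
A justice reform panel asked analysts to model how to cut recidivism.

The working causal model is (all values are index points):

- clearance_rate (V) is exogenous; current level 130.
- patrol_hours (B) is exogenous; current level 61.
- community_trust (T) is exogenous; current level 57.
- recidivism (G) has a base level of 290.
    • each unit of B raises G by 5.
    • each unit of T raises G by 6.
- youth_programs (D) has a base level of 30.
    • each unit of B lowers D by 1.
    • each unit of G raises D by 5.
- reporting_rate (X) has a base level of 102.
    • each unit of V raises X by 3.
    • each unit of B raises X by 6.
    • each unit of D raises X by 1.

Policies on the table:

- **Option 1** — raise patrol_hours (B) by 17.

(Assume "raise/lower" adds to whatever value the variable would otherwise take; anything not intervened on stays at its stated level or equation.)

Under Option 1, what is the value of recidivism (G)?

1022

Option 1 (B + 17):
  B = 61 + 17 = 78
  T = 57
  G = 290 + 5·78 + 6·57 = 1022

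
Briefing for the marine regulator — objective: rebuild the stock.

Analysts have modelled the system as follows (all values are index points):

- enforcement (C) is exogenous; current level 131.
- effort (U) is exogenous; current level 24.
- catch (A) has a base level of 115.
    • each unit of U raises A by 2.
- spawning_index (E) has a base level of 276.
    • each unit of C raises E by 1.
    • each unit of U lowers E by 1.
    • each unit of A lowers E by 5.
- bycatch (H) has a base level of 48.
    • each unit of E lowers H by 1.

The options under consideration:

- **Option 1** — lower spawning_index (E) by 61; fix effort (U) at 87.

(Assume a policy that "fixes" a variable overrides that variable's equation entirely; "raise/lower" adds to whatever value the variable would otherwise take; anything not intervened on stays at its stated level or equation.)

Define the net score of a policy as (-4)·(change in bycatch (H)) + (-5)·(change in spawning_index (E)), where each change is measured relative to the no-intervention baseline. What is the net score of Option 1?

Baseline:
  C = 131
  U = 24
  A = 115 + 2·24 = 163
  E = 276 + 131 − 24 − 5·163 = -432
  H = 48 − (-432) = 480
Option 1 (E − 61, U := 87):
  C = 131
  U = 87
  A = 115 + 2·87 = 289
  E = 276 + 131 − 87 − 5·289 (−61 from intervention) = -1186
  H = 48 − (-1186) = 1234
ΔH = 1234 − 480 = 754; ΔE = -1186 − (-432) = -754
Score = (-4)·754 + (-5)·(-754) = 754

754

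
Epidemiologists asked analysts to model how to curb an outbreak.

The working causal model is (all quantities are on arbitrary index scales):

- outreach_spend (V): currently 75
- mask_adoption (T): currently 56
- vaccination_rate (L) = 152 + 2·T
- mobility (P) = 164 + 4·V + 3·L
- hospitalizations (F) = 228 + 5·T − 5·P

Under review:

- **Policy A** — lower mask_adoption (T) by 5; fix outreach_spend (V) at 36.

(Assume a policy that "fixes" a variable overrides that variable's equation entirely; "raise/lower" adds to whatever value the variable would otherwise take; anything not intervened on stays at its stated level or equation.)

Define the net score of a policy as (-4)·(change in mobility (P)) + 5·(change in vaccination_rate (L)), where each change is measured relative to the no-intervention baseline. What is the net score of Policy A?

694

Baseline:
  V = 75
  T = 56
  L = 152 + 2·56 = 264
  P = 164 + 4·75 + 3·264 = 1256
Policy A (T − 5, V := 36):
  V = 36
  T = 56 − 5 = 51
  L = 152 + 2·51 = 254
  P = 164 + 4·36 + 3·254 = 1070
ΔP = 1070 − 1256 = -186; ΔL = 254 − 264 = -10
Score = (-4)·(-186) + 5·(-10) = 694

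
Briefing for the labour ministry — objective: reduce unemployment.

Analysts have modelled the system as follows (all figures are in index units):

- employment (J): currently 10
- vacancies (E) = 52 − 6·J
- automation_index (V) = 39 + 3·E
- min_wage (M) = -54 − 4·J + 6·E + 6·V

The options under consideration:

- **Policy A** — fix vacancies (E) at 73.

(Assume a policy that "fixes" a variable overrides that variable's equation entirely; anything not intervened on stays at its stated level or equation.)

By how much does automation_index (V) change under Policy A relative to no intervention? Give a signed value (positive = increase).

243

Baseline:
  J = 10
  E = 52 − 6·10 = -8
  V = 39 + 3·(-8) = 15
Policy A (E := 73):
  J = 10
  E = 73
  V = 39 + 3·73 = 258
Change in V: 258 − 15 = 243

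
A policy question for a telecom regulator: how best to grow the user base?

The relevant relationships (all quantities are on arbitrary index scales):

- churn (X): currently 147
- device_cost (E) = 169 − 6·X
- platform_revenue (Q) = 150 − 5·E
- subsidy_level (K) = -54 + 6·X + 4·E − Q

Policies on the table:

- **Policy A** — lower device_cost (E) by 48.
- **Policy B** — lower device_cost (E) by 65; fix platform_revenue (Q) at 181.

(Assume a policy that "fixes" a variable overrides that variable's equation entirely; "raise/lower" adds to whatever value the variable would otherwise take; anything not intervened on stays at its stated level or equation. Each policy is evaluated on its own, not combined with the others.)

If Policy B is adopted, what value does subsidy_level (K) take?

-2465

Policy B (E − 65, Q := 181):
  X = 147
  E = 169 − 6·147 (−65 from intervention) = -778
  Q = 181
  K = -54 + 6·147 + 4·(-778) − 181 = -2465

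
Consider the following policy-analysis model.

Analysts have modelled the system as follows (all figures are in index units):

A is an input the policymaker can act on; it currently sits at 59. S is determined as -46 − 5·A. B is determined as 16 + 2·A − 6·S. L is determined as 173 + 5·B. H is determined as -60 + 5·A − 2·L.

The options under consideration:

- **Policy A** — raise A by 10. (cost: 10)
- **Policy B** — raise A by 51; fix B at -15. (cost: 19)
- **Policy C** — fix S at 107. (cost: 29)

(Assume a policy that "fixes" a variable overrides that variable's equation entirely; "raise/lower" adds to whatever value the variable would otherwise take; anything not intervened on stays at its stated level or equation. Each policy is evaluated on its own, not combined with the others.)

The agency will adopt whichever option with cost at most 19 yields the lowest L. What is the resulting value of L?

98

Policy A (A + 10):
  A = 59 + 10 = 69
  S = -46 − 5·69 = -391
  B = 16 + 2·69 − 6·(-391) = 2500
  L = 173 + 5·2500 = 12673
Policy B (A + 51, B := -15):
  A = 59 + 51 = 110
  S = -46 − 5·110 = -596
  B = -15
  L = 173 + 5·(-15) = 98
Comparing — Policy A: L=12673, Policy B: L=98. Lowest is 98 (Policy B).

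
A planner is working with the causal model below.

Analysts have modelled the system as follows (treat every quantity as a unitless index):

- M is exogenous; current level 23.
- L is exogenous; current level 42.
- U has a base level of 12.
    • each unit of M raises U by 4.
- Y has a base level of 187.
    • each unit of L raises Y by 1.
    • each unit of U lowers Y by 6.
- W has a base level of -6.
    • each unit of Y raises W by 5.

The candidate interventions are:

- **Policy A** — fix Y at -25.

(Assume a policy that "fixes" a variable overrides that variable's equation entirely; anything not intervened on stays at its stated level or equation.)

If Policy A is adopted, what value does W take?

Policy A (Y := -25):
  M = 23
  L = 42
  U = 12 + 4·23 = 104
  Y = -25
  W = -6 + 5·(-25) = -131

-131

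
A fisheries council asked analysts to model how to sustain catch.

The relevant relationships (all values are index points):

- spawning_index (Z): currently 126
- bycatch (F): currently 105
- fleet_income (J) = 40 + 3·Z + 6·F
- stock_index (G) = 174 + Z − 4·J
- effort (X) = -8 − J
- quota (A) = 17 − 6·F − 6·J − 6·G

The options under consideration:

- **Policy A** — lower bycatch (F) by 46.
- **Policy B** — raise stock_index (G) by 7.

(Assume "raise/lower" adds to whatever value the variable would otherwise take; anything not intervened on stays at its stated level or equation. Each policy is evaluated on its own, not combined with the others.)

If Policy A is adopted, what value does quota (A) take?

Policy A (F − 46):
  Z = 126
  F = 105 − 46 = 59
  J = 40 + 3·126 + 6·59 = 772
  G = 174 + 126 − 4·772 = -2788
  A = 17 − 6·59 − 6·772 − 6·(-2788) = 11759

11759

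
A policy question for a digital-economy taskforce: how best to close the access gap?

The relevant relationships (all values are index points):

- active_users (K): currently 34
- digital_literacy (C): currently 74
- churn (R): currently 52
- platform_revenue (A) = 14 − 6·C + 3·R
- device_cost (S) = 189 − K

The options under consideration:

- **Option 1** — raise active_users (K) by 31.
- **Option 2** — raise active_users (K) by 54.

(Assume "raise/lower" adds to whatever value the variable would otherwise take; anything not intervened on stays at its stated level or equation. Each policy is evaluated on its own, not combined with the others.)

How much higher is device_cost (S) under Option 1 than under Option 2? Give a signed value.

23

Option 1 (K + 31):
  K = 34 + 31 = 65
  S = 189 − 65 = 124
Option 2 (K + 54):
  K = 34 + 54 = 88
  S = 189 − 88 = 101
S: 124 − 101 = 23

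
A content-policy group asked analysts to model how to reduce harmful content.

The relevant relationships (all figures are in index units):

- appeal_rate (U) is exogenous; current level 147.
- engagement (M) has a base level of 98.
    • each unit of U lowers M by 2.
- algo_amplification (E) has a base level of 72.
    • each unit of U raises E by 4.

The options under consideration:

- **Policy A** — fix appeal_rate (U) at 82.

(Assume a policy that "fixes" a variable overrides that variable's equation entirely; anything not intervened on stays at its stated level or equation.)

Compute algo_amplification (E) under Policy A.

Policy A (U := 82):
  U = 82
  E = 72 + 4·82 = 400

400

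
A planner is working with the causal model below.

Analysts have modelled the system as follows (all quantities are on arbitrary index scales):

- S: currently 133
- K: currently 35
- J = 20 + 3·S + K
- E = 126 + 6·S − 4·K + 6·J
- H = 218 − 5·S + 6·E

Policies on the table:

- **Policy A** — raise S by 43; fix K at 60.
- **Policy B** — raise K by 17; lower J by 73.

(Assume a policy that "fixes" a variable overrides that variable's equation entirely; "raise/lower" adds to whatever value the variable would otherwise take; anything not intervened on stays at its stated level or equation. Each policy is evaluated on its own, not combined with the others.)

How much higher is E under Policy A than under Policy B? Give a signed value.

Policy A (S + 43, K := 60):
  S = 133 + 43 = 176
  K = 60
  J = 20 + 3·176 + 60 = 608
  E = 126 + 6·176 − 4·60 + 6·608 = 4590
Policy B (K + 17, J − 73):
  S = 133
  K = 35 + 17 = 52
  J = 20 + 3·133 + 52 (−73 from intervention) = 398
  E = 126 + 6·133 − 4·52 + 6·398 = 3104
E: 4590 − 3104 = 1486

1486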